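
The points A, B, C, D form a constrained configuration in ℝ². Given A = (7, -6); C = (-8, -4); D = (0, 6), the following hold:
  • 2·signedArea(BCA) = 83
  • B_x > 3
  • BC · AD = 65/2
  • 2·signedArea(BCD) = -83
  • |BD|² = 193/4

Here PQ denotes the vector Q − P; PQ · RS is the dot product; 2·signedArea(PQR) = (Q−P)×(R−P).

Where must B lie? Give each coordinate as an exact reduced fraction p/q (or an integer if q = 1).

1. B_x = 7/2  [2·signedArea(BCA) = 83 ∩ BC · AD = 65/2]
2. B_y = 0  [2·signedArea(BCA) = 83 ∩ BC · AD = 65/2]
   → B = (7/2, 0)

B = (7/2, 0)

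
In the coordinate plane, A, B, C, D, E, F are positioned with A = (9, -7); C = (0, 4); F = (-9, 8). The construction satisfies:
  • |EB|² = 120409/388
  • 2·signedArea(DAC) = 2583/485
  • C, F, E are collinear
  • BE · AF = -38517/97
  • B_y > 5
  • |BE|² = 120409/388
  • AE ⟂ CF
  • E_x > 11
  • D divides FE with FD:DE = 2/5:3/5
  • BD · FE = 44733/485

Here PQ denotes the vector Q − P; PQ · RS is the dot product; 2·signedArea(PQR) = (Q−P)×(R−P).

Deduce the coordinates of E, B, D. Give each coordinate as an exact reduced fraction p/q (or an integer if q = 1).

1. E_x = 1125/97  [C, F, E are collinear ∩ AE ⟂ CF]
2. E_y = -112/97  [C, F, E are collinear ∩ AE ⟂ CF]
   → E = (1125/97, -112/97)
3. D_x = -369/485  [D divides FE with FD:DE = 2/5:3/5]
4. D_y = 2104/485  [D divides FE with FD:DE = 2/5:3/5]
   → D = (-369/485, 2104/485)
5. B_x = -9/2  [BD · FE = 44733/485 ∩ BE · AF = -38517/97]
6. B_y = 6  [BD · FE = 44733/485 ∩ BE · AF = -38517/97]
   → B = (-9/2, 6)

B = (-9/2, 6)
D = (-369/485, 2104/485)
E = (1125/97, -112/97)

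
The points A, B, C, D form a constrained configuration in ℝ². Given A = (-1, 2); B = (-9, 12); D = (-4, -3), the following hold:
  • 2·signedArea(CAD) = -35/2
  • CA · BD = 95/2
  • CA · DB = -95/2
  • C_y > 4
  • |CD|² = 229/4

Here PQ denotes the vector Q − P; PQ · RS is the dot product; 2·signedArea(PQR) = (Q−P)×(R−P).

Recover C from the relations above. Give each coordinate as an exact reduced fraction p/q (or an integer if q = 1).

1. C_x = -3  [2·signedArea(CAD) = -35/2 ∩ CA · DB = -95/2]
2. C_y = 9/2  [2·signedArea(CAD) = -35/2 ∩ CA · DB = -95/2]
   → C = (-3, 9/2)

C = (-3, 9/2)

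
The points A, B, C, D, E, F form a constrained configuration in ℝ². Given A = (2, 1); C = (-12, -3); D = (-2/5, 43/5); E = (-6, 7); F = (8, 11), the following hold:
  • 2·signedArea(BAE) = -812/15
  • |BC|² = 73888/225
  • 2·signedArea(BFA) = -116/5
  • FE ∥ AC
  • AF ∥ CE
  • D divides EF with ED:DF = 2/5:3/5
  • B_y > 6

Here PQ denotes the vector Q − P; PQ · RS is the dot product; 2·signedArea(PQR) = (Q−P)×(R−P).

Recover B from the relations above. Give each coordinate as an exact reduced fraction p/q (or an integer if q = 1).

B = (16/5, 103/15)

1. B_x = 16/5  [2·signedArea(BFA) = -116/5 ∩ 2·signedArea(BAE) = -812/15]
2. B_y = 103/15  [2·signedArea(BFA) = -116/5 ∩ 2·signedArea(BAE) = -812/15]
   → B = (16/5, 103/15)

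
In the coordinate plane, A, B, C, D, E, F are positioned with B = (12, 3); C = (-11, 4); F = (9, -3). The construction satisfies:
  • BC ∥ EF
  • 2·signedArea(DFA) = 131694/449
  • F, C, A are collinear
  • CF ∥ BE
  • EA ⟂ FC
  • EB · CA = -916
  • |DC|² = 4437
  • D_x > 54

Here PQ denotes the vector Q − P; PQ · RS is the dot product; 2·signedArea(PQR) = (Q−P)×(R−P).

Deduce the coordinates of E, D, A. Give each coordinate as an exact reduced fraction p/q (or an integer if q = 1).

A = (13381/449, -4616/449)
D = (55, -5)
E = (32, -4)

1. E_x = 32  [BC ∥ EF ∩ CF ∥ BE]
2. E_y = -4  [BC ∥ EF ∩ CF ∥ BE]
   → E = (32, -4)
3. A_x = 13381/449  [F, C, A are collinear ∩ EA ⟂ FC]
4. A_y = -4616/449  [F, C, A are collinear ∩ EA ⟂ FC]
   → A = (13381/449, -4616/449)
5. D_x = 55  [line 3269/449·x + 9340/449·y + -133095/449 = 0 ∩ |DC|² = 4437]
6. D_y = -5  [line 3269/449·x + 9340/449·y + -133095/449 = 0 ∩ |DC|² = 4437]
   → D = (55, -5)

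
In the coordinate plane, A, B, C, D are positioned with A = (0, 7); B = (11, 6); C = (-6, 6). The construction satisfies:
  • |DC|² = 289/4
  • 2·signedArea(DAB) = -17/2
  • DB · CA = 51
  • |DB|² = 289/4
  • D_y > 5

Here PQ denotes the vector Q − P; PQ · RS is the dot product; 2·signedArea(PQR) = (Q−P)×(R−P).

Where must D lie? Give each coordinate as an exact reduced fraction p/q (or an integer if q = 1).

1. D_x = 5/2  [2·signedArea(DAB) = -17/2 ∩ DB · CA = 51]
2. D_y = 6  [2·signedArea(DAB) = -17/2 ∩ DB · CA = 51]
   → D = (5/2, 6)

D = (5/2, 6)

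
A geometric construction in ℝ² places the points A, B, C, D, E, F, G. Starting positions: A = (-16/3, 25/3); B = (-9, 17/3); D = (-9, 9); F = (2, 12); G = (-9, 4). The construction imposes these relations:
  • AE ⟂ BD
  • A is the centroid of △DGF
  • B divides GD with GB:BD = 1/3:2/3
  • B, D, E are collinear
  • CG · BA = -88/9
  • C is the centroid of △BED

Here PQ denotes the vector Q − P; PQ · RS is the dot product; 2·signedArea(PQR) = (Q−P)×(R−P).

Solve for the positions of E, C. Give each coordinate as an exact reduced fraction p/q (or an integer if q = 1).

1. E_x = -9  [B, D, E are collinear ∩ AE ⟂ BD]
2. E_y = 25/3  [B, D, E are collinear ∩ AE ⟂ BD]
   → E = (-9, 25/3)
3. C_x = -9  [C is the centroid of △BED]
4. C_y = 23/3  [C is the centroid of △BED]
   → C = (-9, 23/3)

C = (-9, 23/3)
E = (-9, 25/3)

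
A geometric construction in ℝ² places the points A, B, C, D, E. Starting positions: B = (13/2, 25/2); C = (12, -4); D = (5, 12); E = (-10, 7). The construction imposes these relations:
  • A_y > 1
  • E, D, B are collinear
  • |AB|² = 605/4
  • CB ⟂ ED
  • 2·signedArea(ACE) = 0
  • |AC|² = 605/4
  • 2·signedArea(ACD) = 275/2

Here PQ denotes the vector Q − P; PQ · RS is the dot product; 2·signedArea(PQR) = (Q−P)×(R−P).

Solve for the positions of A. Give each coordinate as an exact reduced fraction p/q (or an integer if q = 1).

A = (1, 3/2)

1. A_x = 1  [2·signedArea(ACE) = 0 ∩ 2·signedArea(ACD) = 275/2]
2. A_y = 3/2  [2·signedArea(ACE) = 0 ∩ 2·signedArea(ACD) = 275/2]
   → A = (1, 3/2)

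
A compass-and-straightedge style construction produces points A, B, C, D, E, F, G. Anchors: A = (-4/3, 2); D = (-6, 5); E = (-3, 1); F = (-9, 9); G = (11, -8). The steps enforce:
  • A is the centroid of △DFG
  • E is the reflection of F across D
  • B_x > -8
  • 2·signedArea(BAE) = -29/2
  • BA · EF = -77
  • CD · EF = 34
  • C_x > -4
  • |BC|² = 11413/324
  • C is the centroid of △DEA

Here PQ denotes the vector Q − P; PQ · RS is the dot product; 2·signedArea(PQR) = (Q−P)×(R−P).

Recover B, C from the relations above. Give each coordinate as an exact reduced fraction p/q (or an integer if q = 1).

B = (-15/2, 7)
C = (-31/9, 8/3)

1. B_x = -15/2  [BA · EF = -77 ∩ 2·signedArea(BAE) = -29/2]
2. B_y = 7  [BA · EF = -77 ∩ 2·signedArea(BAE) = -29/2]
   → B = (-15/2, 7)
3. C_x = -31/9  [C is the centroid of △DEA]
4. C_y = 8/3  [C is the centroid of △DEA]
   → C = (-31/9, 8/3)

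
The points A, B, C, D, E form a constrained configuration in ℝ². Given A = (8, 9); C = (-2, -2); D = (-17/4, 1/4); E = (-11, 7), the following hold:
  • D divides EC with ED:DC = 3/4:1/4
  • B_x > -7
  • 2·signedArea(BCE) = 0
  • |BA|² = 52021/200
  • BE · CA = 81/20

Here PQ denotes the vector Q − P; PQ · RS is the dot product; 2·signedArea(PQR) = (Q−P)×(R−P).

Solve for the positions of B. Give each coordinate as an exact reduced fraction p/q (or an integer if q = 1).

1. B_x = -139/20  [2·signedArea(BCE) = 0 ∩ BE · CA = 81/20]
2. B_y = 59/20  [2·signedArea(BCE) = 0 ∩ BE · CA = 81/20]
   → B = (-139/20, 59/20)

B = (-139/20, 59/20)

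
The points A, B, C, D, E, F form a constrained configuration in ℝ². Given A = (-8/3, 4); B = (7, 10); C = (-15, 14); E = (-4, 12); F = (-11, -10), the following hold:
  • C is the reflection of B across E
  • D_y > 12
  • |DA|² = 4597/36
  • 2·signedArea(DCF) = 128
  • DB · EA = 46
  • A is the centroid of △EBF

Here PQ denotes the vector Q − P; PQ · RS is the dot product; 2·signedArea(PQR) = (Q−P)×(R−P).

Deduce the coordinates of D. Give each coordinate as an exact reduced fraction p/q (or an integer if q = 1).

1. D_x = -19/2  [2·signedArea(DCF) = 128 ∩ DB · EA = 46]
2. D_y = 13  [2·signedArea(DCF) = 128 ∩ DB · EA = 46]
   → D = (-19/2, 13)

D = (-19/2, 13)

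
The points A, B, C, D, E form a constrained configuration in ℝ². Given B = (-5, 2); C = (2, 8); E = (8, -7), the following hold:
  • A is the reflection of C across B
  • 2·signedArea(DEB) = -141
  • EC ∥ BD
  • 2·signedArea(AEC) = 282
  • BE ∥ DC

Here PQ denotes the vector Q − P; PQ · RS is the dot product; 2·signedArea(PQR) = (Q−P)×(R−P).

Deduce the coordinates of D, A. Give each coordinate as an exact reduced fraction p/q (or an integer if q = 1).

1. D_x = -11  [BE ∥ DC ∩ EC ∥ BD]
2. D_y = 17  [BE ∥ DC ∩ EC ∥ BD]
   → D = (-11, 17)
3. A_x = -12  [A is the reflection of C across B]
4. A_y = -4  [A is the reflection of C across B]
   → A = (-12, -4)

A = (-12, -4)
D = (-11, 17)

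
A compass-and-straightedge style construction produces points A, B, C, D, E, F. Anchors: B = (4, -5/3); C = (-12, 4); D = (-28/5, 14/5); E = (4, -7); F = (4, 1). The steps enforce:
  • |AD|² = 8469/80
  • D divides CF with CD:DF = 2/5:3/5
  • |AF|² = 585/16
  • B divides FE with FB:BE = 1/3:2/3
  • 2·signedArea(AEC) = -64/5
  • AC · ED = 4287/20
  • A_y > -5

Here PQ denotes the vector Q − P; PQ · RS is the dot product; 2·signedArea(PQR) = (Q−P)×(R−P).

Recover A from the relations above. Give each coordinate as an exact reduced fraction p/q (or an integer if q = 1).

1. A_x = 8/5  [2·signedArea(AEC) = -64/5 ∩ AC · ED = 4287/20]
2. A_y = -91/20  [2·signedArea(AEC) = -64/5 ∩ AC · ED = 4287/20]
   → A = (8/5, -91/20)

A = (8/5, -91/20)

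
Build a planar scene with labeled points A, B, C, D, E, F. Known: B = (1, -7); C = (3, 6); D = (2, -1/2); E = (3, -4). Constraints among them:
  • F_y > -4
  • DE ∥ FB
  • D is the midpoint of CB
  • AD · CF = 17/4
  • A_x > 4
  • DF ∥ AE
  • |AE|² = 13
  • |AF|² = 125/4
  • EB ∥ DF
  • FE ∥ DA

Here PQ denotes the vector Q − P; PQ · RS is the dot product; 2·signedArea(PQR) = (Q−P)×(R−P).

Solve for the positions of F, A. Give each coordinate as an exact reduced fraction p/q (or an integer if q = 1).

1. F_x = 0  [DE ∥ FB ∩ EB ∥ DF]
2. F_y = -7/2  [DE ∥ FB ∩ EB ∥ DF]
   → F = (0, -7/2)
3. A_x = 5  [DF ∥ AE ∩ FE ∥ DA]
4. A_y = -1  [DF ∥ AE ∩ FE ∥ DA]
   → A = (5, -1)

A = (5, -1)
F = (0, -7/2)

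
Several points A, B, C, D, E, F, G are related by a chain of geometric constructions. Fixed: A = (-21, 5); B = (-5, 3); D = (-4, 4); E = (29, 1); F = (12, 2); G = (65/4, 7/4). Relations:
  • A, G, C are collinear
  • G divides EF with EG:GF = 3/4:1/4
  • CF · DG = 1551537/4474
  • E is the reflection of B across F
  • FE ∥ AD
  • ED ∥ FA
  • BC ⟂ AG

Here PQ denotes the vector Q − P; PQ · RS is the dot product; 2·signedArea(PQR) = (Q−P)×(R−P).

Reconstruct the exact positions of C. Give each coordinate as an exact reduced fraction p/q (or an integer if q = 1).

C = (-11068/2237, 8052/2237)

1. C_x = -11068/2237  [A, G, C are collinear ∩ BC ⟂ AG]
2. C_y = 8052/2237  [A, G, C are collinear ∩ BC ⟂ AG]
   → C = (-11068/2237, 8052/2237)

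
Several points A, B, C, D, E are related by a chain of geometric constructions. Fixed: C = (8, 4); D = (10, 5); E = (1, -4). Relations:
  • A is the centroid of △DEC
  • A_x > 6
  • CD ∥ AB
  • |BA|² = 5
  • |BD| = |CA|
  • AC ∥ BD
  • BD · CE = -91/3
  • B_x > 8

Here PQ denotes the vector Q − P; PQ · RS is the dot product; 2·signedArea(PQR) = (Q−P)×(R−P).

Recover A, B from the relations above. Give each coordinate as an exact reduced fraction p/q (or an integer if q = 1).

A = (19/3, 5/3)
B = (25/3, 8/3)

1. A_x = 19/3  [A is the centroid of △DEC]
2. A_y = 5/3  [A is the centroid of △DEC]
   → A = (19/3, 5/3)
3. B_x = 25/3  [AC ∥ BD ∩ CD ∥ AB]
4. B_y = 8/3  [AC ∥ BD ∩ CD ∥ AB]
   → B = (25/3, 8/3)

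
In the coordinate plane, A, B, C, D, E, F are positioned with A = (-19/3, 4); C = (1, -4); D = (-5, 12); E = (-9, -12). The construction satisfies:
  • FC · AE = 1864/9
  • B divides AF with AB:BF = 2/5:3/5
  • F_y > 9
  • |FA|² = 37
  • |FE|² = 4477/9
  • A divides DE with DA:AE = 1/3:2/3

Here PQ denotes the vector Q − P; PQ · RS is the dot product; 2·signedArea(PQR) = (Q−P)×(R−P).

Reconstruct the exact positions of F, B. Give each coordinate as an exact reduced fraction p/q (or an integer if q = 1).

1. F_x = -16/3  [line 8/3·x + 16·y + -1312/9 = 0 ∩ |FE|² = 4477/9]
2. F_y = 10  [line 8/3·x + 16·y + -1312/9 = 0 ∩ |FE|² = 4477/9]
   → F = (-16/3, 10)
3. B_x = -89/15  [B divides AF with AB:BF = 2/5:3/5]
4. B_y = 32/5  [B divides AF with AB:BF = 2/5:3/5]
   → B = (-89/15, 32/5)

B = (-89/15, 32/5)
F = (-16/3, 10)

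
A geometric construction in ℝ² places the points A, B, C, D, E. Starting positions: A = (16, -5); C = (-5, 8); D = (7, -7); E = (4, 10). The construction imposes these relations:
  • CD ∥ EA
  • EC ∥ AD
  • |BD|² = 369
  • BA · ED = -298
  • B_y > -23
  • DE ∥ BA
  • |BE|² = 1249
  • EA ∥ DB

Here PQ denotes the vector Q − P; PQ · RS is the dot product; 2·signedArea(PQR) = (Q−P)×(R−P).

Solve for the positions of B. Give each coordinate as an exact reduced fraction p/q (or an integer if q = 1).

1. B_x = 19  [DE ∥ BA ∩ EA ∥ DB]
2. B_y = -22  [DE ∥ BA ∩ EA ∥ DB]
   → B = (19, -22)

B = (19, -22)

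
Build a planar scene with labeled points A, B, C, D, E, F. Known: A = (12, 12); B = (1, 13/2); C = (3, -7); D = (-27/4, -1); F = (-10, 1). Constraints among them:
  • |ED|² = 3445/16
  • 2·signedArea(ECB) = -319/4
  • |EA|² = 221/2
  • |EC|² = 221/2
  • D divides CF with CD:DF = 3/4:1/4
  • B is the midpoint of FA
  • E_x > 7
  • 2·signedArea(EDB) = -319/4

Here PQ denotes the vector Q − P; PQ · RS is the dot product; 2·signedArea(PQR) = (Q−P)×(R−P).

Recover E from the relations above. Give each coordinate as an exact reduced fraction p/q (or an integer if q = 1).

E = (15/2, 5/2)

1. E_x = 15/2  [2·signedArea(EDB) = -319/4 ∩ 2·signedArea(ECB) = -319/4]
2. E_y = 5/2  [2·signedArea(EDB) = -319/4 ∩ 2·signedArea(ECB) = -319/4]
   → E = (15/2, 5/2)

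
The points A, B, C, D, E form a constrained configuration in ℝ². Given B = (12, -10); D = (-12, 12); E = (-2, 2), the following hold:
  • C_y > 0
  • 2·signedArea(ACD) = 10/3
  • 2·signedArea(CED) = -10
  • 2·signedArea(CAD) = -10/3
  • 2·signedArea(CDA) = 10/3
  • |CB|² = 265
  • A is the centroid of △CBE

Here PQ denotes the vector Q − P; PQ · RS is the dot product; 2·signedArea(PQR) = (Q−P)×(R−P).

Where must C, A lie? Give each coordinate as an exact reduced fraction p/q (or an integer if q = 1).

1. C_x = 0  [line -10·x + -10·y + 10 = 0 ∩ |CB|² = 265]
2. C_y = 1  [line -10·x + -10·y + 10 = 0 ∩ |CB|² = 265]
   → C = (0, 1)
3. A_x = 10/3  [2·signedArea(CAD) = -10/3 ∩ A is the centroid of △CBE]
4. A_y = -7/3  [2·signedArea(CAD) = -10/3 ∩ A is the centroid of △CBE]
   → A = (10/3, -7/3)

A = (10/3, -7/3)
C = (0, 1)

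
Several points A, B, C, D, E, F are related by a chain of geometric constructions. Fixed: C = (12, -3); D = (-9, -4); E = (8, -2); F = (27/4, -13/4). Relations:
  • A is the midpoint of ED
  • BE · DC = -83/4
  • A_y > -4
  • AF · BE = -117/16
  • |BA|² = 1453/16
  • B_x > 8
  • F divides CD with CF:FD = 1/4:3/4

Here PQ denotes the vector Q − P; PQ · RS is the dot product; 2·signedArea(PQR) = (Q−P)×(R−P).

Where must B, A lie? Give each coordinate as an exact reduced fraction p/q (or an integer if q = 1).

A = (-1/2, -3)
B = (9, -9/4)

1. A_x = -1/2  [A is the midpoint of ED]
2. A_y = -3  [A is the midpoint of ED]
   → A = (-1/2, -3)
3. B_x = 9  [BE · DC = -83/4 ∩ AF · BE = -117/16]
4. B_y = -9/4  [BE · DC = -83/4 ∩ AF · BE = -117/16]
   → B = (9, -9/4)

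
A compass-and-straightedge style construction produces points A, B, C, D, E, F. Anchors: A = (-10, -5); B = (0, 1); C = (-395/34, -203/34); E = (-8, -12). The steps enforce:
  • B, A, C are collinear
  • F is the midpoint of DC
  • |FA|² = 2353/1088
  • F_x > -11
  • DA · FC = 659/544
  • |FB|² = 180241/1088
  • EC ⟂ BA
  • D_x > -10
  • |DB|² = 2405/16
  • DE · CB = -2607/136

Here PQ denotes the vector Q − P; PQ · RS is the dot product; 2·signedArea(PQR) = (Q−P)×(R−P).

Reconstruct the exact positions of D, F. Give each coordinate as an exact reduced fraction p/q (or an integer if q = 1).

D = (-19/2, -27/4)
F = (-359/34, -865/136)

1. D_x = -19/2  [line -395/34·x + -237/34·y + -21409/136 = 0 ∩ |DB|² = 2405/16]
2. D_y = -27/4  [line -395/34·x + -237/34·y + -21409/136 = 0 ∩ |DB|² = 2405/16]
   → D = (-19/2, -27/4)
3. F_x = -359/34  [F is the midpoint of DC]
4. F_y = -865/136  [F is the midpoint of DC]
   → F = (-359/34, -865/136)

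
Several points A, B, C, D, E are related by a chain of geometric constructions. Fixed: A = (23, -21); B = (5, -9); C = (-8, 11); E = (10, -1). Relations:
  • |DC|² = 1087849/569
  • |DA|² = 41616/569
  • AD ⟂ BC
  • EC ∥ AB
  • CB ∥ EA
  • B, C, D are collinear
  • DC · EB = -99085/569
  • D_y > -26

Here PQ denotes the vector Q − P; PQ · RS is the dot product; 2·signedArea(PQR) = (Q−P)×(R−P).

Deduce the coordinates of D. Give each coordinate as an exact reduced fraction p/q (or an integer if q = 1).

D = (9007/569, -14601/569)

1. D_x = 9007/569  [B, C, D are collinear ∩ AD ⟂ BC]
2. D_y = -14601/569  [B, C, D are collinear ∩ AD ⟂ BC]
   → D = (9007/569, -14601/569)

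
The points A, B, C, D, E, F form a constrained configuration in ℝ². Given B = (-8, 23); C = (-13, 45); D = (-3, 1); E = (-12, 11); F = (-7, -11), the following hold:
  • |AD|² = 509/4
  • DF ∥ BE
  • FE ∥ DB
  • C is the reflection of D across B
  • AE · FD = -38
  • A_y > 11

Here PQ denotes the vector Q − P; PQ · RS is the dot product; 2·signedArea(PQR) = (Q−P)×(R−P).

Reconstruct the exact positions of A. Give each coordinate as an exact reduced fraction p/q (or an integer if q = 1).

1. A_x = -11/2  [line -4·x + -12·y + 122 = 0 ∩ |AD|² = 509/4]
2. A_y = 12  [line -4·x + -12·y + 122 = 0 ∩ |AD|² = 509/4]
   → A = (-11/2, 12)

A = (-11/2, 12)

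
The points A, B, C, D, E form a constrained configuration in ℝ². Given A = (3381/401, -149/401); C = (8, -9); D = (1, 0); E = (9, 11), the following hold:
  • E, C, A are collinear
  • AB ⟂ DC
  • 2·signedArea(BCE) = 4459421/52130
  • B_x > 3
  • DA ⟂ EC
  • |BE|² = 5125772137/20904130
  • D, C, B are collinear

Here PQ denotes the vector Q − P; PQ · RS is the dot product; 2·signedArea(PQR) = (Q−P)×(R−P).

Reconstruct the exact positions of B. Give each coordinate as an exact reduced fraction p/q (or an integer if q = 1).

B = (207537/52130, -199809/52130)

1. B_x = 207537/52130  [D, C, B are collinear ∩ AB ⟂ DC]
2. B_y = -199809/52130  [D, C, B are collinear ∩ AB ⟂ DC]
   → B = (207537/52130, -199809/52130)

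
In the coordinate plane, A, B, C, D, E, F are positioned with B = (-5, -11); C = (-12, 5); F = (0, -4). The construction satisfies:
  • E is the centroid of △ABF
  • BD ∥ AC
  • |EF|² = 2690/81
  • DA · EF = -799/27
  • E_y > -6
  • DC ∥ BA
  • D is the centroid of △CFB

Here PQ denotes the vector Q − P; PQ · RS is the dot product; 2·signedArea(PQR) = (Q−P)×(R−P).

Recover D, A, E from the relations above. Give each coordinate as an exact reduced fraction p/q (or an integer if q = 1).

A = (-34/3, -8/3)
D = (-17/3, -10/3)
E = (-49/9, -53/9)

1. D_x = -17/3  [D is the centroid of △CFB]
2. D_y = -10/3  [D is the centroid of △CFB]
   → D = (-17/3, -10/3)
3. A_x = -34/3  [BD ∥ AC ∩ DC ∥ BA]
4. A_y = -8/3  [BD ∥ AC ∩ DC ∥ BA]
   → A = (-34/3, -8/3)
5. E_x = -49/9  [E is the centroid of △ABF]
6. E_y = -53/9  [E is the centroid of △ABF]
   → E = (-49/9, -53/9)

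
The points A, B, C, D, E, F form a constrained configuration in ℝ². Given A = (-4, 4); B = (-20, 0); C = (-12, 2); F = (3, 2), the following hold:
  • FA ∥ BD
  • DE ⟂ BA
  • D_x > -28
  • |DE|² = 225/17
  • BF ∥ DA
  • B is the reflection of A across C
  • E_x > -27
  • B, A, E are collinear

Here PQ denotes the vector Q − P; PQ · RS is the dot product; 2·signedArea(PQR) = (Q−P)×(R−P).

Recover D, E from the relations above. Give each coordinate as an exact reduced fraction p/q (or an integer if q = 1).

1. D_x = -27  [BF ∥ DA ∩ FA ∥ BD]
2. D_y = 2  [BF ∥ DA ∩ FA ∥ BD]
   → D = (-27, 2)
3. E_x = -444/17  [B, A, E are collinear ∩ DE ⟂ BA]
4. E_y = -26/17  [B, A, E are collinear ∩ DE ⟂ BA]
   → E = (-444/17, -26/17)

D = (-27, 2)
E = (-444/17, -26/17)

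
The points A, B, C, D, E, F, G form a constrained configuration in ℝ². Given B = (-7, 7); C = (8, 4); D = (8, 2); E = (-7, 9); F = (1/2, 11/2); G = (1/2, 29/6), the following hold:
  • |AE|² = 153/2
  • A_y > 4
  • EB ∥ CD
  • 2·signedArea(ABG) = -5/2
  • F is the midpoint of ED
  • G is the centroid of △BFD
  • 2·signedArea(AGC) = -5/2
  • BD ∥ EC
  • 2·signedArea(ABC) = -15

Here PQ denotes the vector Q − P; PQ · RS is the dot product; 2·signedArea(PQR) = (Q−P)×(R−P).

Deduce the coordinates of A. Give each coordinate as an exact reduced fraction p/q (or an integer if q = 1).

1. A_x = 1/2  [2·signedArea(ABC) = -15 ∩ 2·signedArea(AGC) = -5/2]
2. A_y = 9/2  [2·signedArea(ABC) = -15 ∩ 2·signedArea(AGC) = -5/2]
   → A = (1/2, 9/2)

A = (1/2, 9/2)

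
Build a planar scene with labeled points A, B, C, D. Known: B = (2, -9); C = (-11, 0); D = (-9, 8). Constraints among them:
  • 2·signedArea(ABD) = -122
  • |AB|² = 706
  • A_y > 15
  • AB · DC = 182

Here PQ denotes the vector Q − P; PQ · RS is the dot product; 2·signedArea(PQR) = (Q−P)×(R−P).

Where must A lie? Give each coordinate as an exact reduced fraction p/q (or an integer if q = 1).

A = (-7, 16)

1. A_x = -7  [AB · DC = 182 ∩ 2·signedArea(ABD) = -122]
2. A_y = 16  [AB · DC = 182 ∩ 2·signedArea(ABD) = -122]
   → A = (-7, 16)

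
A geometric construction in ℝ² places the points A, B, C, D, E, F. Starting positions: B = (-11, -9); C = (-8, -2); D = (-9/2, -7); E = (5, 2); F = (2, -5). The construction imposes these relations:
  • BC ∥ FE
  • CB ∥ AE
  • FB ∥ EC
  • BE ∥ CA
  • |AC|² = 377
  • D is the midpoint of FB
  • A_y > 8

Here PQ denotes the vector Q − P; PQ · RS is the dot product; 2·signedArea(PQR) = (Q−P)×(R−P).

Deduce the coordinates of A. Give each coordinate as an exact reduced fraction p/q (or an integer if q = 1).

A = (8, 9)

1. A_x = 8  [CB ∥ AE ∩ BE ∥ CA]
2. A_y = 9  [CB ∥ AE ∩ BE ∥ CA]
   → A = (8, 9)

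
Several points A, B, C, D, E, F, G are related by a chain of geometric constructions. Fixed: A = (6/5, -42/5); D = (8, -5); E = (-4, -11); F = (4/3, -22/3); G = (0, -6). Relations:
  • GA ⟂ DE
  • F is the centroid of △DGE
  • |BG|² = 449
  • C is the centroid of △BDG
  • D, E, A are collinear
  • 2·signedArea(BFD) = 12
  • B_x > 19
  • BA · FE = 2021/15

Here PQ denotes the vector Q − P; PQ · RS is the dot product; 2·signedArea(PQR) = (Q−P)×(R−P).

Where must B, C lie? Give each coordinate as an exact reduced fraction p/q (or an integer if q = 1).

B = (20, 1)
C = (28/3, -10/3)

1. B_x = 20  [BA · FE = 2021/15 ∩ 2·signedArea(BFD) = 12]
2. B_y = 1  [BA · FE = 2021/15 ∩ 2·signedArea(BFD) = 12]
   → B = (20, 1)
3. C_x = 28/3  [C is the centroid of △BDG]
4. C_y = -10/3  [C is the centroid of △BDG]
   → C = (28/3, -10/3)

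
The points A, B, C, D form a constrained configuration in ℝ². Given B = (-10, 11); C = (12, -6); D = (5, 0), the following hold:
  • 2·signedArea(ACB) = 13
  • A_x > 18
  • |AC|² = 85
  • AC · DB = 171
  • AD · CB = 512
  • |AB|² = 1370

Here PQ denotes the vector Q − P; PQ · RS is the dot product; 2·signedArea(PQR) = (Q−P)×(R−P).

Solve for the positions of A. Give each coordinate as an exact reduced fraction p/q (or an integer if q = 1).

1. A_x = 19  [AD · CB = 512 ∩ AC · DB = 171]
2. A_y = -12  [AD · CB = 512 ∩ AC · DB = 171]
   → A = (19, -12)

A = (19, -12)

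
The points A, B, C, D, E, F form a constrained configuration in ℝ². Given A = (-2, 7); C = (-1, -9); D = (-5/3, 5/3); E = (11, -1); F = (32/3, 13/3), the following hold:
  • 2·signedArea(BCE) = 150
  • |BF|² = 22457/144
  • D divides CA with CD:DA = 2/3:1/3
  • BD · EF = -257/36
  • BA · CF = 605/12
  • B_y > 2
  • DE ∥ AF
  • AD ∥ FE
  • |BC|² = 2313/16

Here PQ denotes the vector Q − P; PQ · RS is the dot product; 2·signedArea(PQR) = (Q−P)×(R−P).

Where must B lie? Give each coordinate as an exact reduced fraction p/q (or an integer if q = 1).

B = (-7/4, 3)

1. B_x = -7/4  [BA · CF = 605/12 ∩ 2·signedArea(BCE) = 150]
2. B_y = 3  [BA · CF = 605/12 ∩ 2·signedArea(BCE) = 150]
   → B = (-7/4, 3)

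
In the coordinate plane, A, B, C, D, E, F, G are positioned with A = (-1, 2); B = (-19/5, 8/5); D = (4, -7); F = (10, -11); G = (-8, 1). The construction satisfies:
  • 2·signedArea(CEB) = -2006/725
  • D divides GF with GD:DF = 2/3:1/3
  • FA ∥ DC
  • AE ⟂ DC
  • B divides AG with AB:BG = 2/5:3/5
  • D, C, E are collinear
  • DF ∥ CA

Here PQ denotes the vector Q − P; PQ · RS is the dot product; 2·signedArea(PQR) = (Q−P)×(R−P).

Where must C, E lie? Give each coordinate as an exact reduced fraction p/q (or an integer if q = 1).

C = (-7, 6)
E = (-366/145, 103/145)

1. C_x = -7  [DF ∥ CA ∩ FA ∥ DC]
2. C_y = 6  [DF ∥ CA ∩ FA ∥ DC]
   → C = (-7, 6)
3. E_x = -366/145  [D, C, E are collinear ∩ AE ⟂ DC]
4. E_y = 103/145  [D, C, E are collinear ∩ AE ⟂ DC]
   → E = (-366/145, 103/145)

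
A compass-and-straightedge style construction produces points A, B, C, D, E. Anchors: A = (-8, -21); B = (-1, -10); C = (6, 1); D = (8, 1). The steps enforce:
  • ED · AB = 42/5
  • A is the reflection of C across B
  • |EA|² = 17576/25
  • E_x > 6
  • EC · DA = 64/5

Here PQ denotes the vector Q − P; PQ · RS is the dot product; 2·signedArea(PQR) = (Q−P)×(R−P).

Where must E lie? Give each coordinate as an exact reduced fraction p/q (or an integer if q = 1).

E = (34/5, 1)

1. E_x = 34/5  [EC · DA = 64/5 ∩ ED · AB = 42/5]
2. E_y = 1  [EC · DA = 64/5 ∩ ED · AB = 42/5]
   → E = (34/5, 1)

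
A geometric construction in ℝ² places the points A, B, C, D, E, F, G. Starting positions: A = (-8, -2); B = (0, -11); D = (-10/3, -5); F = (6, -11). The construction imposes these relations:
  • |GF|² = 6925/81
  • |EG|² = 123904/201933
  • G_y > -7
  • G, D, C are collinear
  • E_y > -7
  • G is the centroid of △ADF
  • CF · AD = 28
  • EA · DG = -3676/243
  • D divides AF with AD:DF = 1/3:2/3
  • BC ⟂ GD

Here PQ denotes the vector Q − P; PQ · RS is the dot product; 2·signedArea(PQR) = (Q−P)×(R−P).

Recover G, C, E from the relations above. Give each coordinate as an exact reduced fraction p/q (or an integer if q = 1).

C = (486/277, -2291/277)
E = (-8368/7479, -5338/831)
G = (-16/9, -6)

1. G_x = -16/9  [G is the centroid of △ADF]
2. G_y = -6  [G is the centroid of △ADF]
   → G = (-16/9, -6)
3. C_x = 486/277  [G, D, C are collinear ∩ BC ⟂ GD]
4. C_y = -2291/277  [G, D, C are collinear ∩ BC ⟂ GD]
   → C = (486/277, -2291/277)
5. E_x = -8368/7479  [line -14/9·x + 1·y + 1138/243 = 0 ∩ |EG|² = 123904/201933]
6. E_y = -5338/831  [line -14/9·x + 1·y + 1138/243 = 0 ∩ |EG|² = 123904/201933]
   → E = (-8368/7479, -5338/831)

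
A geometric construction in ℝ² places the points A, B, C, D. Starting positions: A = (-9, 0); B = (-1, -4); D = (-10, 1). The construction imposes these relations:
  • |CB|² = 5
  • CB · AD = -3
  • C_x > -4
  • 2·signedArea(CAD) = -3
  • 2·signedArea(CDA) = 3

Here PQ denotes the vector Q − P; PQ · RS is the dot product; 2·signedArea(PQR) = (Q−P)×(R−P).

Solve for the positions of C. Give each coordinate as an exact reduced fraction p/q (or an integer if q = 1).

1. C_x = -3  [CB · AD = -3 ∩ 2·signedArea(CDA) = 3]
2. C_y = -3  [CB · AD = -3 ∩ 2·signedArea(CDA) = 3]
   → C = (-3, -3)

C = (-3, -3)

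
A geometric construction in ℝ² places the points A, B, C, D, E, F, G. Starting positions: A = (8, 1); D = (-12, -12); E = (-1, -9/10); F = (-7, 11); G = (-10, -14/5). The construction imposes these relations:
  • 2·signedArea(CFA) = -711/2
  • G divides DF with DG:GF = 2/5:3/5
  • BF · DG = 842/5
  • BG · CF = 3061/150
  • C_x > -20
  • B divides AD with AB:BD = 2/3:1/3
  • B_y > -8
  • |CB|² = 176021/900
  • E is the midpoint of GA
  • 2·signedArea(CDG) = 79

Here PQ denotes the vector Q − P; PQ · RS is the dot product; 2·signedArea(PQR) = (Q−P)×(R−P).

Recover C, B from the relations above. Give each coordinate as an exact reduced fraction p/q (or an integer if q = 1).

1. C_x = -19  [2·signedArea(CDG) = 79 ∩ 2·signedArea(CFA) = -711/2]
2. C_y = -47/10  [2·signedArea(CDG) = 79 ∩ 2·signedArea(CFA) = -711/2]
   → C = (-19, -47/10)
3. B_x = -16/3  [B divides AD with AB:BD = 2/3:1/3]
4. B_y = -23/3  [B divides AD with AB:BD = 2/3:1/3]
   → B = (-16/3, -23/3)

B = (-16/3, -23/3)
C = (-19, -47/10)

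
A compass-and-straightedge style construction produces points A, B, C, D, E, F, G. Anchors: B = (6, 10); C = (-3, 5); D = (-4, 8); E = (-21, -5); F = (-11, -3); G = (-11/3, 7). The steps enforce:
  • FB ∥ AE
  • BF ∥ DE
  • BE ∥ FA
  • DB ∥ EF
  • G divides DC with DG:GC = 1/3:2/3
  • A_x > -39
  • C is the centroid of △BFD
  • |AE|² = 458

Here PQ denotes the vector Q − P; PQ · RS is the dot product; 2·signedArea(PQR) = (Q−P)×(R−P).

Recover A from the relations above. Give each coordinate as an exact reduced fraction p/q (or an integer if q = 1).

1. A_x = -38  [FB ∥ AE ∩ BE ∥ FA]
2. A_y = -18  [FB ∥ AE ∩ BE ∥ FA]
   → A = (-38, -18)

A = (-38, -18)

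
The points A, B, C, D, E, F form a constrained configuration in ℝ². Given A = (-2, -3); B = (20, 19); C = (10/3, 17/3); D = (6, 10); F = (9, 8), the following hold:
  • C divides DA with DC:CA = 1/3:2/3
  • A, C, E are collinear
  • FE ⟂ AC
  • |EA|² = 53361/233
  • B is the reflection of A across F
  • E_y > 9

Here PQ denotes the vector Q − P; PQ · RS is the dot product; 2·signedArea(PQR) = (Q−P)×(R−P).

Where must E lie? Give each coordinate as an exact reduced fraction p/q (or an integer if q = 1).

E = (1382/233, 2304/233)

1. E_x = 1382/233  [A, C, E are collinear ∩ FE ⟂ AC]
2. E_y = 2304/233  [A, C, E are collinear ∩ FE ⟂ AC]
   → E = (1382/233, 2304/233)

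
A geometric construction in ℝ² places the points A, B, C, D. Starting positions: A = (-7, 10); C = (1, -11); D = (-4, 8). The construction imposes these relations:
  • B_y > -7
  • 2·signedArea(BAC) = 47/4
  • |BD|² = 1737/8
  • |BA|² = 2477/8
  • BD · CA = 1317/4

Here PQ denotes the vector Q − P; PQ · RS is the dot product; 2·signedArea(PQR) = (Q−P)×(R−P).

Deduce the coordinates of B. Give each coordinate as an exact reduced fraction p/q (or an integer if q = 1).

B = (-1/4, -25/4)

1. B_x = -1/4  [BD · CA = 1317/4 ∩ 2·signedArea(BAC) = 47/4]
2. B_y = -25/4  [BD · CA = 1317/4 ∩ 2·signedArea(BAC) = 47/4]
   → B = (-1/4, -25/4)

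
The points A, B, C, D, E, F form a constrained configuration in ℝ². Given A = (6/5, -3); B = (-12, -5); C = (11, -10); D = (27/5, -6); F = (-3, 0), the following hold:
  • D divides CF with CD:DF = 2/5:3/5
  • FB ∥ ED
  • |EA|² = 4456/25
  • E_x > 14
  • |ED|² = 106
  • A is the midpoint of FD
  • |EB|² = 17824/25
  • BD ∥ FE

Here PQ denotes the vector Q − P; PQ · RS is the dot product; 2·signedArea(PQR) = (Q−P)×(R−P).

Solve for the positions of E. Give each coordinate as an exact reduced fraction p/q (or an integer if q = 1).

E = (72/5, -1)

1. E_x = 72/5  [FB ∥ ED ∩ BD ∥ FE]
2. E_y = -1  [FB ∥ ED ∩ BD ∥ FE]
   → E = (72/5, -1)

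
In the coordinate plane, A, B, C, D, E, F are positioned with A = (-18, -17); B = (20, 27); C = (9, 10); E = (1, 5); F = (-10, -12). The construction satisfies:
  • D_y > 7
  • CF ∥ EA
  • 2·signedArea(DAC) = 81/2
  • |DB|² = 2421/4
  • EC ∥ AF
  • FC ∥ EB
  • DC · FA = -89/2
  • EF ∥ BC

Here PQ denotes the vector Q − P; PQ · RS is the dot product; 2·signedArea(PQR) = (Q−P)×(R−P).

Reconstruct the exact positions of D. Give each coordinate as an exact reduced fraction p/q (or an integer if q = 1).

1. D_x = 5  [2·signedArea(DAC) = 81/2 ∩ DC · FA = -89/2]
2. D_y = 15/2  [2·signedArea(DAC) = 81/2 ∩ DC · FA = -89/2]
   → D = (5, 15/2)

D = (5, 15/2)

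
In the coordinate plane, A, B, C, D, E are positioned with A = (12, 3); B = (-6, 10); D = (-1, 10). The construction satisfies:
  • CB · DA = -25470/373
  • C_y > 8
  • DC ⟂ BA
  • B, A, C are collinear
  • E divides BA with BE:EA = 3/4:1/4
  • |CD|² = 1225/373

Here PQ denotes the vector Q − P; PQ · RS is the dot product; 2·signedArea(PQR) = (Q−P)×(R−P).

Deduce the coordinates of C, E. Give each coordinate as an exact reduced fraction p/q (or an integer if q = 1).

1. C_x = -618/373  [B, A, C are collinear ∩ DC ⟂ BA]
2. C_y = 3100/373  [B, A, C are collinear ∩ DC ⟂ BA]
   → C = (-618/373, 3100/373)
3. E_x = 15/2  [E divides BA with BE:EA = 3/4:1/4]
4. E_y = 19/4  [E divides BA with BE:EA = 3/4:1/4]
   → E = (15/2, 19/4)

C = (-618/373, 3100/373)
E = (15/2, 19/4)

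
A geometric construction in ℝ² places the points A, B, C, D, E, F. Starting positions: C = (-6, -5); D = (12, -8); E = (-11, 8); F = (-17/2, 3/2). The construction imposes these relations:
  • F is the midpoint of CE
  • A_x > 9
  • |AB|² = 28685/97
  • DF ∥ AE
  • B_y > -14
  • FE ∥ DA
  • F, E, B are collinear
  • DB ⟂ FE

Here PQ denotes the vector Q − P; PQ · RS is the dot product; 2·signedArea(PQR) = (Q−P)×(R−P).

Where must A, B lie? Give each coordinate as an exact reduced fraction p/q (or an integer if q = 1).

1. A_x = 19/2  [DF ∥ AE ∩ FE ∥ DA]
2. A_y = -3/2  [DF ∥ AE ∩ FE ∥ DA]
   → A = (19/2, -3/2)
3. B_x = -519/194  [F, E, B are collinear ∩ DB ⟂ FE]
4. B_y = -2647/194  [F, E, B are collinear ∩ DB ⟂ FE]
   → B = (-519/194, -2647/194)

A = (19/2, -3/2)
B = (-519/194, -2647/194)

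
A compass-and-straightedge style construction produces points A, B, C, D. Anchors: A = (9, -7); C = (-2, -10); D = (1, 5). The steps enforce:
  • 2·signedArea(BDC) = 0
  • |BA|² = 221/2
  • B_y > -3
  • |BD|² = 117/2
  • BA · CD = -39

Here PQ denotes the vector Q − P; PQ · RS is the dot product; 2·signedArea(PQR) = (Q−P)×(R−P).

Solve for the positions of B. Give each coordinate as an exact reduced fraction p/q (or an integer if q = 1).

1. B_x = -1/2  [2·signedArea(BDC) = 0 ∩ BA · CD = -39]
2. B_y = -5/2  [2·signedArea(BDC) = 0 ∩ BA · CD = -39]
   → B = (-1/2, -5/2)

B = (-1/2, -5/2)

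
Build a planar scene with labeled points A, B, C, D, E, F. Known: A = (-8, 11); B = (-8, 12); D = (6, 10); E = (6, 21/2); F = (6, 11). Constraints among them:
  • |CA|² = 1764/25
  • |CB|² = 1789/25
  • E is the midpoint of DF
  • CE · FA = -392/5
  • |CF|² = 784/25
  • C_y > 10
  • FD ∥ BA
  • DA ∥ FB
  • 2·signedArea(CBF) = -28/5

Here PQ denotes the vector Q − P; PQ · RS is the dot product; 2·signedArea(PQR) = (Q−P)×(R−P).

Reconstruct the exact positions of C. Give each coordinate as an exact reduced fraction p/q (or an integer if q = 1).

C = (2/5, 11)

1. C_x = 2/5  [2·signedArea(CBF) = -28/5 ∩ CE · FA = -392/5]
2. C_y = 11  [2·signedArea(CBF) = -28/5 ∩ CE · FA = -392/5]
   → C = (2/5, 11)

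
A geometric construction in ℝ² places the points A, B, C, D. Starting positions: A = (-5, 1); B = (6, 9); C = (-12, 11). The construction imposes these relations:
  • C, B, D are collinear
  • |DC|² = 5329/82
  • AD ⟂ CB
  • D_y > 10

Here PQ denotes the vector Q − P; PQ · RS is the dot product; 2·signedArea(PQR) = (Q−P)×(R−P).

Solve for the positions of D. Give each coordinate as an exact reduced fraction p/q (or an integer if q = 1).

1. D_x = -327/82  [C, B, D are collinear ∩ AD ⟂ CB]
2. D_y = 829/82  [C, B, D are collinear ∩ AD ⟂ CB]
   → D = (-327/82, 829/82)

D = (-327/82, 829/82)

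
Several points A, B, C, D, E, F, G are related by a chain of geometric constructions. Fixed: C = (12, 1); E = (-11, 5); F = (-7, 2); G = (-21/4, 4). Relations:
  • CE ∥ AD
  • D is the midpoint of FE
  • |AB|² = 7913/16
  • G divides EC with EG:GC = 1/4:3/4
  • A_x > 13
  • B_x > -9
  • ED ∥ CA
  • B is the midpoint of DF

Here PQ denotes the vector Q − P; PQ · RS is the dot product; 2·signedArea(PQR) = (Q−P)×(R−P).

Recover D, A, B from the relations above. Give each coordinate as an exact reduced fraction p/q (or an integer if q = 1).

1. D_x = -9  [D is the midpoint of FE]
2. D_y = 7/2  [D is the midpoint of FE]
   → D = (-9, 7/2)
3. A_x = 14  [CE ∥ AD ∩ ED ∥ CA]
4. A_y = -1/2  [CE ∥ AD ∩ ED ∥ CA]
   → A = (14, -1/2)
5. B_x = -8  [B is the midpoint of DF]
6. B_y = 11/4  [B is the midpoint of DF]
   → B = (-8, 11/4)

A = (14, -1/2)
B = (-8, 11/4)
D = (-9, 7/2)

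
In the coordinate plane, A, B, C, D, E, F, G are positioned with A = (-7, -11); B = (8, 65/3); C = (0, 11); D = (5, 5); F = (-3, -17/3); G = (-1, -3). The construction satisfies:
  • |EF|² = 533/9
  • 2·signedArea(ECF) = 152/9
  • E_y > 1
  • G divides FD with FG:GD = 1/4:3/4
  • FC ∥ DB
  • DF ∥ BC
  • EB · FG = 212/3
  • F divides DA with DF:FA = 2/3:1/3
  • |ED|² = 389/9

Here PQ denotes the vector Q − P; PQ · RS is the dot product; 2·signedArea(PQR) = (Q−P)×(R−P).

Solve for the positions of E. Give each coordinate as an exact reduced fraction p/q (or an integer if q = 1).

1. E_x = -2/3  [2·signedArea(ECF) = 152/9 ∩ EB · FG = 212/3]
2. E_y = 5/3  [2·signedArea(ECF) = 152/9 ∩ EB · FG = 212/3]
   → E = (-2/3, 5/3)

E = (-2/3, 5/3)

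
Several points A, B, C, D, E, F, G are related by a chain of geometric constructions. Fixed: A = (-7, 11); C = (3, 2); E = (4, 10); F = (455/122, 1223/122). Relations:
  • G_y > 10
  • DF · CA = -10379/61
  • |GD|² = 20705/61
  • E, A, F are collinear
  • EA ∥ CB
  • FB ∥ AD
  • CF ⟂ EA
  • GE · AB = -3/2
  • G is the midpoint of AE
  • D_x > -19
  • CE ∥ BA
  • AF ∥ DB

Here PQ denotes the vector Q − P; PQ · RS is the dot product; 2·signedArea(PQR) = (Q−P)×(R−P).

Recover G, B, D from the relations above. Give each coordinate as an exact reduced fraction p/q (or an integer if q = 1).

1. G_x = -3/2  [G is the midpoint of AE]
2. G_y = 21/2  [G is the midpoint of AE]
   → G = (-3/2, 21/2)
3. B_x = -8  [CE ∥ BA ∩ EA ∥ CB]
4. B_y = 3  [CE ∥ BA ∩ EA ∥ CB]
   → B = (-8, 3)
5. D_x = -2285/122  [AF ∥ DB ∩ FB ∥ AD]
6. D_y = 485/122  [AF ∥ DB ∩ FB ∥ AD]
   → D = (-2285/122, 485/122)

B = (-8, 3)
D = (-2285/122, 485/122)
G = (-3/2, 21/2)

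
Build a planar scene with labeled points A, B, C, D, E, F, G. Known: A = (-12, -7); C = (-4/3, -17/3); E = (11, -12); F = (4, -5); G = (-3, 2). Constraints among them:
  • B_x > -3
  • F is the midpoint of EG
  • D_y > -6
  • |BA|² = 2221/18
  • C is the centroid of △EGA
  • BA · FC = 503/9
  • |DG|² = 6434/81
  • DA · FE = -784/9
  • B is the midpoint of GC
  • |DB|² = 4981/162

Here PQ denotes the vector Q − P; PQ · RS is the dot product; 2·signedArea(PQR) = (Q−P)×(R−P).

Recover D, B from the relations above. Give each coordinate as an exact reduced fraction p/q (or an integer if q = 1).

1. B_x = -13/6  [B is the midpoint of GC]
2. B_y = -11/6  [B is the midpoint of GC]
   → B = (-13/6, -11/6)
3. D_x = 20/9  [line -7·x + 7·y + 469/9 = 0 ∩ |DB|² = 4981/162]
4. D_y = -47/9  [line -7·x + 7·y + 469/9 = 0 ∩ |DB|² = 4981/162]
   → D = (20/9, -47/9)

B = (-13/6, -11/6)
D = (20/9, -47/9)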